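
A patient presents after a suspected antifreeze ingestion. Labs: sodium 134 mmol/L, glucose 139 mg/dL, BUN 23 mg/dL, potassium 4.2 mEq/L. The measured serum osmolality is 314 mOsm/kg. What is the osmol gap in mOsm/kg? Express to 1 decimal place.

Calculated osmolality = 2·Na + glucose/18 + BUN/2.8
= 2·134 + 139/18 + 23/2.8
= 268 + 7.72 + 8.21
= 283.93 mOsm/kg ≈ 283.9 mOsm/kg
Osmolar gap = measured − calculated = 314 − 283.9 = 30.1 mOsm/kg

30.1 mOsm/kg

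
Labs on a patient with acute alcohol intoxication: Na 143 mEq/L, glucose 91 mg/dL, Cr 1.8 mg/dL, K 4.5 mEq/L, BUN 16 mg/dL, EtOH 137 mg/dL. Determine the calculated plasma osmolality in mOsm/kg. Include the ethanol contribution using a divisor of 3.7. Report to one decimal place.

333.8 mOsm/kg

Calculated osmolality = 2·Na + glucose/18 + BUN/2.8 + ethanol/3.7
= 2·143 + 91/18 + 16/2.8 + 137/3.7
= 286 + 5.06 + 5.71 + 37.03
= 333.8 mOsm/kg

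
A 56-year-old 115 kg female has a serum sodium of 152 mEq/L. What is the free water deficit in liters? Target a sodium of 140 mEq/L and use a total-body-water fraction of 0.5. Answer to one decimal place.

4.9 L

TBW = 0.5 · 115 = 57.5 L
Free water deficit = TBW · (Na/140 − 1)
= 57.5 · (152/140 − 1)
= 57.5 · 0.0857
= 4.93 L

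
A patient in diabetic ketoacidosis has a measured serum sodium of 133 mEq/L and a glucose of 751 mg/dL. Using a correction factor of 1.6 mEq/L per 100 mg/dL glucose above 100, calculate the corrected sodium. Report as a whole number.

143 mEq/L

Corrected Na = measured Na + 1.6 · (glucose − 100)/100
= 133 + 1.6 · (751 − 100)/100
= 133 + 10.4
= 143.4 mEq/L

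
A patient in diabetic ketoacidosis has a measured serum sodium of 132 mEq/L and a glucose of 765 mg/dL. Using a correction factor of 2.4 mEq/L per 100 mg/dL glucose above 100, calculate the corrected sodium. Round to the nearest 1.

148 mEq/L

Corrected Na = measured Na + 2.4 · (glucose − 100)/100
= 132 + 2.4 · (765 − 100)/100
= 132 + 16
= 148 mEq/L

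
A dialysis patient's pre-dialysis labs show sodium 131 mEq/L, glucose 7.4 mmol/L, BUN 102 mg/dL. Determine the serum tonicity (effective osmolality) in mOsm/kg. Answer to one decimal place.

Effective osmolality excludes urea (freely permeant across cell membranes):
2·Na + glucose
= 2·131 + 7.4
= 262 + 7.4
= 269.4 mOsm/kg

269.4 mOsm/kg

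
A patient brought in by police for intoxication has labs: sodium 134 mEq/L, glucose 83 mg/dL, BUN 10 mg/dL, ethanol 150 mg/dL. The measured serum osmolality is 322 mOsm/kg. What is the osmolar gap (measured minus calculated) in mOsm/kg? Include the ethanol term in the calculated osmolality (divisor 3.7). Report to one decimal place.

Calculated osmolality = 2·Na + glucose/18 + BUN/2.8 + ethanol/3.7
= 2·134 + 83/18 + 10/2.8 + 150/3.7
= 268 + 4.61 + 3.57 + 40.54
= 316.72 mOsm/kg ≈ 316.7 mOsm/kg
Osmolar gap = measured − calculated = 322 − 316.7 = 5.3 mOsm/kg

5.3 mOsm/kg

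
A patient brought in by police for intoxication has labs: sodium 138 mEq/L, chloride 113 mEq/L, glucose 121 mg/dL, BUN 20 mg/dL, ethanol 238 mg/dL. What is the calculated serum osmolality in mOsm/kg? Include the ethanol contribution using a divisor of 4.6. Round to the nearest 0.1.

Calculated osmolality = 2·Na + glucose/18 + BUN/2.8 + ethanol/4.6
= 2·138 + 121/18 + 20/2.8 + 238/4.6
= 276 + 6.72 + 7.14 + 51.74
= 341.6 mOsm/kg

341.6 mOsm/kg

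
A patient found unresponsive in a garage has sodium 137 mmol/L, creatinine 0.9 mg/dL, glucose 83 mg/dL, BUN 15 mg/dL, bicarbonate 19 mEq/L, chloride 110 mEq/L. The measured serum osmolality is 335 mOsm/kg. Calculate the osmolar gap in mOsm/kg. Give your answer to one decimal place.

Calculated osmolality = 2·Na + glucose/18 + BUN/2.8
= 2·137 + 83/18 + 15/2.8
= 274 + 4.61 + 5.36
= 283.97 mOsm/kg ≈ 284.0 mOsm/kg
Osmolar gap = measured − calculated = 335 − 284.0 = 51.0 mOsm/kg

51.0 mOsm/kg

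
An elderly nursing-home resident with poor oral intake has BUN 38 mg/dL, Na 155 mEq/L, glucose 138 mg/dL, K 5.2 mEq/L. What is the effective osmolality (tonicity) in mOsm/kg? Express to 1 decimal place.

Effective osmolality excludes urea (freely permeant across cell membranes):
2·Na + glucose/18
= 2·155 + 138/18
= 310 + 7.67
= 317.67 mOsm/kg

317.7 mOsm/kg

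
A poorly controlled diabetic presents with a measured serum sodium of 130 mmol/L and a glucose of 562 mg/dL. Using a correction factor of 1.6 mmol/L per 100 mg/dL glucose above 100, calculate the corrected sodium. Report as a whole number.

137 mmol/L

Corrected Na = measured Na + 1.6 · (glucose − 100)/100
= 130 + 1.6 · (562 − 100)/100
= 130 + 7.4
= 137.4 mmol/L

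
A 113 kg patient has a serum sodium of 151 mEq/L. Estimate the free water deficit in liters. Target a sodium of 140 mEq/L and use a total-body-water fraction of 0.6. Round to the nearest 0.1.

5.3 L

TBW = 0.6 · 113 = 67.8 L
Free water deficit = TBW · (Na/140 − 1)
= 67.8 · (151/140 − 1)
= 67.8 · 0.0786
= 5.33 L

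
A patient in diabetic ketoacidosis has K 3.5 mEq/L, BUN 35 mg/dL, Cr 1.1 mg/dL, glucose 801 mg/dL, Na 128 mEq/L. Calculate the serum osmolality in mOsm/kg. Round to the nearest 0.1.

Calculated osmolality = 2·Na + glucose/18 + BUN/2.8
= 2·128 + 801/18 + 35/2.8
= 256 + 44.50 + 12.50
= 313 mOsm/kg

313.0 mOsm/kg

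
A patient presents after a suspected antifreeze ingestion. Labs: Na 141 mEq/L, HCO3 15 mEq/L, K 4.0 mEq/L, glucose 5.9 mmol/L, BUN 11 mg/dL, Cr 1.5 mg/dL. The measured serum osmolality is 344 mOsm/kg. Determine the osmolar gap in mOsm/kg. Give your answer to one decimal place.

Calculated osmolality = 2·Na + glucose + BUN/2.8
= 2·141 + 5.9 + 11/2.8
= 282 + 5.90 + 3.93
= 291.83 mOsm/kg ≈ 291.8 mOsm/kg
Osmolar gap = measured − calculated = 344 − 291.8 = 52.2 mOsm/kg

52.2 mOsm/kg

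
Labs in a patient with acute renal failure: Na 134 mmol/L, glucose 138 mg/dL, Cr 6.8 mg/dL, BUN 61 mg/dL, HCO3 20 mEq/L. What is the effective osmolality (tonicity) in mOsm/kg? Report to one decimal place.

275.7 mOsm/kg

Effective osmolality excludes urea (freely permeant across cell membranes):
2·Na + glucose/18
= 2·134 + 138/18
= 268 + 7.67
= 275.67 mOsm/kg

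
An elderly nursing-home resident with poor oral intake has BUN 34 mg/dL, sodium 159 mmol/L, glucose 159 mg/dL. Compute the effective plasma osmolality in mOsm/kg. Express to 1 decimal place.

326.8 mOsm/kg

Effective osmolality excludes urea (freely permeant across cell membranes):
2·Na + glucose/18
= 2·159 + 159/18
= 318 + 8.83
= 326.83 mOsm/kg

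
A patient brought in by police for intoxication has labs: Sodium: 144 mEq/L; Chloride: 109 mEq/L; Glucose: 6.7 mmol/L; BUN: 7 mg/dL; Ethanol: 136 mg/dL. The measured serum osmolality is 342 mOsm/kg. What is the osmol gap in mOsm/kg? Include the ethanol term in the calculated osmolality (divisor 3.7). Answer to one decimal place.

8.0 mOsm/kg

Calculated osmolality = 2·Na + glucose + BUN/2.8 + ethanol/3.7
= 2·144 + 6.7 + 7/2.8 + 136/3.7
= 288 + 6.70 + 2.50 + 36.76
= 333.96 mOsm/kg ≈ 334.0 mOsm/kg
Osmolar gap = measured − calculated = 342 − 334.0 = 8.0 mOsm/kg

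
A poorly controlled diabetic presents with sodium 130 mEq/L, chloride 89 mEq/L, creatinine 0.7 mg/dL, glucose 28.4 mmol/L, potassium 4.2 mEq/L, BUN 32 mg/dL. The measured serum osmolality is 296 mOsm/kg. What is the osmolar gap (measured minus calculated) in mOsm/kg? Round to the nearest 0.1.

-3.8 mOsm/kg

Calculated osmolality = 2·Na + glucose + BUN/2.8
= 2·130 + 28.4 + 32/2.8
= 260 + 28.40 + 11.43
= 299.83 mOsm/kg ≈ 299.8 mOsm/kg
Osmolar gap = measured − calculated = 296 − 299.8 = -3.8 mOsm/kg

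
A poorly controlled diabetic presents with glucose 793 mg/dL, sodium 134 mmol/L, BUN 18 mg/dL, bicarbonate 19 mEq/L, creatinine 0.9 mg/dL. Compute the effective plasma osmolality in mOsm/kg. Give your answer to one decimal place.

312.1 mOsm/kg

Effective osmolality excludes urea (freely permeant across cell membranes):
2·Na + glucose/18
= 2·134 + 793/18
= 268 + 44.06
= 312.06 mOsm/kg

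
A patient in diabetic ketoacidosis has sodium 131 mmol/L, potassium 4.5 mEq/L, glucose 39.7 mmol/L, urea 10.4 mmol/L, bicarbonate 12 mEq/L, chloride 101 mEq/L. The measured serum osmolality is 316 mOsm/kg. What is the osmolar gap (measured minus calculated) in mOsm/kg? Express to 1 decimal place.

3.9 mOsm/kg

Calculated osmolality = 2·Na + glucose + urea
= 2·131 + 39.7 + 10.4
= 262 + 39.70 + 10.40
= 312.1 mOsm/kg ≈ 312.1 mOsm/kg
Osmolar gap = measured − calculated = 316 − 312.1 = 3.9 mOsm/kg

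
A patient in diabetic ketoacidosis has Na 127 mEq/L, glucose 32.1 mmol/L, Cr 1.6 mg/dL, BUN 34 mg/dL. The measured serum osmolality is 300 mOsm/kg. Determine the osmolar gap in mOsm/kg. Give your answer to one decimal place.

Calculated osmolality = 2·Na + glucose + BUN/2.8
= 2·127 + 32.1 + 34/2.8
= 254 + 32.10 + 12.14
= 298.24 mOsm/kg ≈ 298.2 mOsm/kg
Osmolar gap = measured − calculated = 300 − 298.2 = 1.8 mOsm/kg

1.8 mOsm/kg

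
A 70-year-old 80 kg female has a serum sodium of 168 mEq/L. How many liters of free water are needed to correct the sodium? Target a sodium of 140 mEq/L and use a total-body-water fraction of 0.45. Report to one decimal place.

7.2 L

TBW = 0.45 · 80 = 36 L
Free water deficit = TBW · (Na/140 − 1)
= 36 · (168/140 − 1)
= 36 · 0.2
= 7.2 L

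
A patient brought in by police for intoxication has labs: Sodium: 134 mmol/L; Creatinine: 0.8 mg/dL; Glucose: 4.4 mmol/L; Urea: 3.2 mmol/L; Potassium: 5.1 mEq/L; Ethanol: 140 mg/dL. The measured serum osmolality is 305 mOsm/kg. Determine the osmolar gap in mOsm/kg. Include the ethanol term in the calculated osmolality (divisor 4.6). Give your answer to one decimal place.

-1.0 mOsm/kg

Calculated osmolality = 2·Na + glucose + urea + ethanol/4.6
= 2·134 + 4.4 + 3.2 + 140/4.6
= 268 + 4.40 + 3.20 + 30.43
= 306.03 mOsm/kg ≈ 306.0 mOsm/kg
Osmolar gap = measured − calculated = 305 − 306.0 = -1.0 mOsm/kg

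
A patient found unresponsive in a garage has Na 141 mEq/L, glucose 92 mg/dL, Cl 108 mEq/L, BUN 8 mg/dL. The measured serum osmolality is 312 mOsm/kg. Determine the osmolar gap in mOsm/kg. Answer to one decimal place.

Calculated osmolality = 2·Na + glucose/18 + BUN/2.8
= 2·141 + 92/18 + 8/2.8
= 282 + 5.11 + 2.86
= 289.97 mOsm/kg ≈ 290.0 mOsm/kg
Osmolar gap = measured − calculated = 312 − 290.0 = 22.0 mOsm/kg

22.0 mOsm/kg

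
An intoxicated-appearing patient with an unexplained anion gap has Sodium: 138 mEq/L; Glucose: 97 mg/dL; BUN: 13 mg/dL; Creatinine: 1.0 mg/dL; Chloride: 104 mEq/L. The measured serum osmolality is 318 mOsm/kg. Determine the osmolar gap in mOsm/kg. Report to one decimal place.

32.0 mOsm/kg

Calculated osmolality = 2·Na + glucose/18 + BUN/2.8
= 2·138 + 97/18 + 13/2.8
= 276 + 5.39 + 4.64
= 286.03 mOsm/kg ≈ 286.0 mOsm/kg
Osmolar gap = measured − calculated = 318 − 286.0 = 32.0 mOsm/kg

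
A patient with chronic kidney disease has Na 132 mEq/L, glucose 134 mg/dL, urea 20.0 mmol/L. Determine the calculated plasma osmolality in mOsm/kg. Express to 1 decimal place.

291.4 mOsm/kg

Calculated osmolality = 2·Na + glucose/18 + urea
= 2·132 + 134/18 + 20
= 264 + 7.44 + 20
= 291.44 mOsm/kg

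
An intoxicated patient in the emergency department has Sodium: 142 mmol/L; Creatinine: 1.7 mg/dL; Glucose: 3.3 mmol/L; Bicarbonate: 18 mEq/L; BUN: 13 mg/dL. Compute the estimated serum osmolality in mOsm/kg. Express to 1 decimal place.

Calculated osmolality = 2·Na + glucose + BUN/2.8
= 2·142 + 3.3 + 13/2.8
= 284 + 3.30 + 4.64
= 291.94 mOsm/kg

291.9 mOsm/kg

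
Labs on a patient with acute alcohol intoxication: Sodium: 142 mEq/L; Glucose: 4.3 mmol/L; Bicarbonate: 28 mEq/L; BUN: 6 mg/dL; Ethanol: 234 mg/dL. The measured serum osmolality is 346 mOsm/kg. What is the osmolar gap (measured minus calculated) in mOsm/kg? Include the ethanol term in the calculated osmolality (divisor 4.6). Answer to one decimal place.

Calculated osmolality = 2·Na + glucose + BUN/2.8 + ethanol/4.6
= 2·142 + 4.3 + 6/2.8 + 234/4.6
= 284 + 4.30 + 2.14 + 50.87
= 341.31 mOsm/kg ≈ 341.3 mOsm/kg
Osmolar gap = measured − calculated = 346 − 341.3 = 4.7 mOsm/kg

4.7 mOsm/kg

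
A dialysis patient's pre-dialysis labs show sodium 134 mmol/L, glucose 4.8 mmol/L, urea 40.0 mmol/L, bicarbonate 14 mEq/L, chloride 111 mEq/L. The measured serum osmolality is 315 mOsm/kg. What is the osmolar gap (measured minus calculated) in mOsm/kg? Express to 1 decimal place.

Calculated osmolality = 2·Na + glucose + urea
= 2·134 + 4.8 + 40
= 268 + 4.80 + 40
= 312.8 mOsm/kg ≈ 312.8 mOsm/kg
Osmolar gap = measured − calculated = 315 − 312.8 = 2.2 mOsm/kg

2.2 mOsm/kg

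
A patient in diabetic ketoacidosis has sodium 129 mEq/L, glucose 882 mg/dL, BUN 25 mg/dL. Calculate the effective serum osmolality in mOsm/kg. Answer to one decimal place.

Effective osmolality excludes urea (freely permeant across cell membranes):
2·Na + glucose/18
= 2·129 + 882/18
= 258 + 49
= 307 mOsm/kg

307.0 mOsm/kg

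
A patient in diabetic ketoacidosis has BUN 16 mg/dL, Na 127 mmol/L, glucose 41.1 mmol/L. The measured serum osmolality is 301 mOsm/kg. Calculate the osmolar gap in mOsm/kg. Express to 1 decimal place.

0.2 mOsm/kg

Calculated osmolality = 2·Na + glucose + BUN/2.8
= 2·127 + 41.1 + 16/2.8
= 254 + 41.10 + 5.71
= 300.81 mOsm/kg ≈ 300.8 mOsm/kg
Osmolar gap = measured − calculated = 301 − 300.8 = 0.2 mOsm/kg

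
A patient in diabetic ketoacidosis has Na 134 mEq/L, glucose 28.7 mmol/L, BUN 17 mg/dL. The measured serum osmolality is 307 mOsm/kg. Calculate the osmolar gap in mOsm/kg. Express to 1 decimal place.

4.2 mOsm/kg

Calculated osmolality = 2·Na + glucose + BUN/2.8
= 2·134 + 28.7 + 17/2.8
= 268 + 28.70 + 6.07
= 302.77 mOsm/kg ≈ 302.8 mOsm/kg
Osmolar gap = measured − calculated = 307 − 302.8 = 4.2 mOsm/kg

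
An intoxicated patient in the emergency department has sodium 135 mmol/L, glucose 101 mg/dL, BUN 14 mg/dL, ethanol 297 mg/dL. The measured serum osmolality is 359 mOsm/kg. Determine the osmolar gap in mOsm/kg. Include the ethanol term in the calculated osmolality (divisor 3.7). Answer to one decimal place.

-1.9 mOsm/kg

Calculated osmolality = 2·Na + glucose/18 + BUN/2.8 + ethanol/3.7
= 2·135 + 101/18 + 14/2.8 + 297/3.7
= 270 + 5.61 + 5 + 80.27
= 360.88 mOsm/kg ≈ 360.9 mOsm/kg
Osmolar gap = measured − calculated = 359 − 360.9 = -1.9 mOsm/kg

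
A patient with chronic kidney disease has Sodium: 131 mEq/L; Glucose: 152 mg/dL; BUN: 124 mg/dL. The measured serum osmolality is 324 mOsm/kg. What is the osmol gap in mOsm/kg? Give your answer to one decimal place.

9.3 mOsm/kg

Calculated osmolality = 2·Na + glucose/18 + BUN/2.8
= 2·131 + 152/18 + 124/2.8
= 262 + 8.44 + 44.29
= 314.73 mOsm/kg ≈ 314.7 mOsm/kg
Osmolar gap = measured − calculated = 324 − 314.7 = 9.3 mOsm/kg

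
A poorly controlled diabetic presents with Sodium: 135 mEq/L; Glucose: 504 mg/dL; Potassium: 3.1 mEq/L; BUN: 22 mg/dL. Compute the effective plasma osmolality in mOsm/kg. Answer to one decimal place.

298.0 mOsm/kg

Effective osmolality excludes urea (freely permeant across cell membranes):
2·Na + glucose/18
= 2·135 + 504/18
= 270 + 28
= 298 mOsm/kg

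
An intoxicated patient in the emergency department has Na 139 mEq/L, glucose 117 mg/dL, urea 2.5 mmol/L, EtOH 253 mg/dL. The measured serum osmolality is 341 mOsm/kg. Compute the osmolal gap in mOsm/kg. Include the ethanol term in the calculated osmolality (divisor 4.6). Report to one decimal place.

Calculated osmolality = 2·Na + glucose/18 + urea + ethanol/4.6
= 2·139 + 117/18 + 2.5 + 253/4.6
= 278 + 6.50 + 2.50 + 55
= 342 mOsm/kg ≈ 342.0 mOsm/kg
Osmolar gap = measured − calculated = 341 − 342.0 = -1.0 mOsm/kg

-1.0 mOsm/kg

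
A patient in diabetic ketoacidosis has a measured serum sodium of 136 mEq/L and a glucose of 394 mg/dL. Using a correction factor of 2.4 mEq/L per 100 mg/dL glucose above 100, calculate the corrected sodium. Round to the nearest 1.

143 mEq/L

Corrected Na = measured Na + 2.4 · (glucose − 100)/100
= 136 + 2.4 · (394 − 100)/100
= 136 + 7.1
= 143.1 mEq/L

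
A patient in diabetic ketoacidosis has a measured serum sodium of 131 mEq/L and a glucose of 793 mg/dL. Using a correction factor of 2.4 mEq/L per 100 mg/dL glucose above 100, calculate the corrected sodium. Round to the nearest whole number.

Corrected Na = measured Na + 2.4 · (glucose − 100)/100
= 131 + 2.4 · (793 − 100)/100
= 131 + 16.6
= 147.6 mEq/L

148 mEq/L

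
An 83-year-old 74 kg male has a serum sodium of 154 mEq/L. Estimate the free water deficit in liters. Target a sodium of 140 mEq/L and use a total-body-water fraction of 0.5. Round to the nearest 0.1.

TBW = 0.5 · 74 = 37 L
Free water deficit = TBW · (Na/140 − 1)
= 37 · (154/140 − 1)
= 37 · 0.1
= 3.7 L

3.7 L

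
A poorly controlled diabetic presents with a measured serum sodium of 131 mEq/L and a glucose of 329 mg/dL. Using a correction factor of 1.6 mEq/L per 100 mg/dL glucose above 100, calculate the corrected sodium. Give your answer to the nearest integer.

Corrected Na = measured Na + 1.6 · (glucose − 100)/100
= 131 + 1.6 · (329 − 100)/100
= 131 + 3.7
= 134.7 mEq/L

135 mEq/L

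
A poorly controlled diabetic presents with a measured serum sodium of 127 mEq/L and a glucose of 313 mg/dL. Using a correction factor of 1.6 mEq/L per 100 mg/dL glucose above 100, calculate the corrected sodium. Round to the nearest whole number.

130 mEq/L

Corrected Na = measured Na + 1.6 · (glucose − 100)/100
= 127 + 1.6 · (313 − 100)/100
= 127 + 3.4
= 130.4 mEq/L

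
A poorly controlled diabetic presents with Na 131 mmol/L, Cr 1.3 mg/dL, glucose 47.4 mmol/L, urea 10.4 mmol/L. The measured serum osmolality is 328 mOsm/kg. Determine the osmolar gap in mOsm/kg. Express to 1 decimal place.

8.2 mOsm/kg

Calculated osmolality = 2·Na + glucose + urea
= 2·131 + 47.4 + 10.4
= 262 + 47.40 + 10.40
= 319.8 mOsm/kg ≈ 319.8 mOsm/kg
Osmolar gap = measured − calculated = 328 − 319.8 = 8.2 mOsm/kg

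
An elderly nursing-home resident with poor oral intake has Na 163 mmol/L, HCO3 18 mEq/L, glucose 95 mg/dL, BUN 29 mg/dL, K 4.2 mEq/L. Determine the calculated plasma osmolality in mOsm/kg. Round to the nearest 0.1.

341.6 mOsm/kg

Calculated osmolality = 2·Na + glucose/18 + BUN/2.8
= 2·163 + 95/18 + 29/2.8
= 326 + 5.28 + 10.36
= 341.64 mOsm/kg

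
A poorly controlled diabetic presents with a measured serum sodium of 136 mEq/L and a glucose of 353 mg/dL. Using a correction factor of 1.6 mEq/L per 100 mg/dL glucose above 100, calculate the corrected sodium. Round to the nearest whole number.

140 mEq/L

Corrected Na = measured Na + 1.6 · (glucose − 100)/100
= 136 + 1.6 · (353 − 100)/100
= 136 + 4
= 140 mEq/L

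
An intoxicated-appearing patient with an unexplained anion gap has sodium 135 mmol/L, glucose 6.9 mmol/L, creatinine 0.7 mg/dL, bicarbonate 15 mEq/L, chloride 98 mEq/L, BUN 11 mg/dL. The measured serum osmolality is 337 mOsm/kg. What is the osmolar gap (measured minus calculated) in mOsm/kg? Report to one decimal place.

Calculated osmolality = 2·Na + glucose + BUN/2.8
= 2·135 + 6.9 + 11/2.8
= 270 + 6.90 + 3.93
= 280.83 mOsm/kg ≈ 280.8 mOsm/kg
Osmolar gap = measured − calculated = 337 − 280.8 = 56.2 mOsm/kg

56.2 mOsm/kg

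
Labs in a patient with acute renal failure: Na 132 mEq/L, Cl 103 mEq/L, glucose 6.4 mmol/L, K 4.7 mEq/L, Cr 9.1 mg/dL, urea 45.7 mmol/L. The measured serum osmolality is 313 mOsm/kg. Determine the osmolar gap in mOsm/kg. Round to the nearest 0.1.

-3.1 mOsm/kg

Calculated osmolality = 2·Na + glucose + urea
= 2·132 + 6.4 + 45.7
= 264 + 6.40 + 45.70
= 316.1 mOsm/kg ≈ 316.1 mOsm/kg
Osmolar gap = measured − calculated = 313 − 316.1 = -3.1 mOsm/kg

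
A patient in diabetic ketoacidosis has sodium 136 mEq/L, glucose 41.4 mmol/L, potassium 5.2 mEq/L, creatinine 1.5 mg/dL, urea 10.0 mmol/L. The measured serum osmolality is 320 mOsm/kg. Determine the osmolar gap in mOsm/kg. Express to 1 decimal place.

Calculated osmolality = 2·Na + glucose + urea
= 2·136 + 41.4 + 10
= 272 + 41.40 + 10
= 323.4 mOsm/kg ≈ 323.4 mOsm/kg
Osmolar gap = measured − calculated = 320 − 323.4 = -3.4 mOsm/kg

-3.4 mOsm/kg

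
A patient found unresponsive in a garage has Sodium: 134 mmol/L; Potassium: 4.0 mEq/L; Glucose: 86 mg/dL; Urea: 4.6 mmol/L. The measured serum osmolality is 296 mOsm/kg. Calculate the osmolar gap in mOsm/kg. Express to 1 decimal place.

Calculated osmolality = 2·Na + glucose/18 + urea
= 2·134 + 86/18 + 4.6
= 268 + 4.78 + 4.60
= 277.38 mOsm/kg ≈ 277.4 mOsm/kg
Osmolar gap = measured − calculated = 296 − 277.4 = 18.6 mOsm/kg

18.6 mOsm/kg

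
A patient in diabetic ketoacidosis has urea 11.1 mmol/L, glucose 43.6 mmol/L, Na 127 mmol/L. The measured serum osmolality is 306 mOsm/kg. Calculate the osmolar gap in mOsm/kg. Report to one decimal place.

-2.7 mOsm/kg

Calculated osmolality = 2·Na + glucose + urea
= 2·127 + 43.6 + 11.1
= 254 + 43.60 + 11.10
= 308.7 mOsm/kg ≈ 308.7 mOsm/kg
Osmolar gap = measured − calculated = 306 − 308.7 = -2.7 mOsm/kg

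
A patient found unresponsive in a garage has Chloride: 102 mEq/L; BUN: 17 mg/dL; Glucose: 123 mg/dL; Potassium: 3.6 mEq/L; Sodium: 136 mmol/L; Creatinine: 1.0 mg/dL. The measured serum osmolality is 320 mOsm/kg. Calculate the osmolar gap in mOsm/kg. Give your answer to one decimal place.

Calculated osmolality = 2·Na + glucose/18 + BUN/2.8
= 2·136 + 123/18 + 17/2.8
= 272 + 6.83 + 6.07
= 284.9 mOsm/kg ≈ 284.9 mOsm/kg
Osmolar gap = measured − calculated = 320 − 284.9 = 35.1 mOsm/kg

35.1 mOsm/kg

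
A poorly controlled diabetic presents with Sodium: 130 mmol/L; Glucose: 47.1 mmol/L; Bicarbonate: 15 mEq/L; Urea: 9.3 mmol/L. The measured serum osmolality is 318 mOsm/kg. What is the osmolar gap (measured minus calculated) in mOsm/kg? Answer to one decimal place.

1.6 mOsm/kg

Calculated osmolality = 2·Na + glucose + urea
= 2·130 + 47.1 + 9.3
= 260 + 47.10 + 9.30
= 316.4 mOsm/kg ≈ 316.4 mOsm/kg
Osmolar gap = measured − calculated = 318 − 316.4 = 1.6 mOsm/kg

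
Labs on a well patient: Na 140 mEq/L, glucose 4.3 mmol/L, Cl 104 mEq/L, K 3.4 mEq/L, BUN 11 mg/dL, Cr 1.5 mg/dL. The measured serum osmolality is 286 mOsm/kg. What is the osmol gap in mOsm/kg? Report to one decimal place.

Calculated osmolality = 2·Na + glucose + BUN/2.8
= 2·140 + 4.3 + 11/2.8
= 280 + 4.30 + 3.93
= 288.23 mOsm/kg ≈ 288.2 mOsm/kg
Osmolar gap = measured − calculated = 286 − 288.2 = -2.2 mOsm/kg

-2.2 mOsm/kg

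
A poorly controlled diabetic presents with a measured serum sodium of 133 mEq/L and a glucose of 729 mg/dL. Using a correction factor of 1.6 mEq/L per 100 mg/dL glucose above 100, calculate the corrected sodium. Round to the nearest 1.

143 mEq/L

Corrected Na = measured Na + 1.6 · (glucose − 100)/100
= 133 + 1.6 · (729 − 100)/100
= 133 + 10.1
= 143.1 mEq/L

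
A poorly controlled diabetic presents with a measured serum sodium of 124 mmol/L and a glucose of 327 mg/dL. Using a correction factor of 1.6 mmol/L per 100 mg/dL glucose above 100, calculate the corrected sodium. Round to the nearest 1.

Corrected Na = measured Na + 1.6 · (glucose − 100)/100
= 124 + 1.6 · (327 − 100)/100
= 124 + 3.6
= 127.6 mmol/L

128 mmol/L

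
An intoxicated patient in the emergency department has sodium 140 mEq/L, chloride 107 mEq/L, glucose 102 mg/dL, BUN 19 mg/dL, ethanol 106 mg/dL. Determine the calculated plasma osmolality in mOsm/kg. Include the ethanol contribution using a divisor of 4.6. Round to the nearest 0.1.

Calculated osmolality = 2·Na + glucose/18 + BUN/2.8 + ethanol/4.6
= 2·140 + 102/18 + 19/2.8 + 106/4.6
= 280 + 5.67 + 6.79 + 23.04
= 315.5 mOsm/kg

315.5 mOsm/kg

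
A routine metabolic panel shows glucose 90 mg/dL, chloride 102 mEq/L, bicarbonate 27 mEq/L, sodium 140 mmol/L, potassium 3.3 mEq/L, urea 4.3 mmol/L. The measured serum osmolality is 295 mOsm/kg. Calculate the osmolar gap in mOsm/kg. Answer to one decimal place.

5.7 mOsm/kg

Calculated osmolality = 2·Na + glucose/18 + urea
= 2·140 + 90/18 + 4.3
= 280 + 5 + 4.30
= 289.3 mOsm/kg ≈ 289.3 mOsm/kg
Osmolar gap = measured − calculated = 295 − 289.3 = 5.7 mOsm/kg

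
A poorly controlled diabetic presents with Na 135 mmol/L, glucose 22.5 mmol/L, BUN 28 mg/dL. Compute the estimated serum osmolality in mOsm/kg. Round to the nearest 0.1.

302.5 mOsm/kg

Calculated osmolality = 2·Na + glucose + BUN/2.8
= 2·135 + 22.5 + 28/2.8
= 270 + 22.50 + 10
= 302.5 mOsm/kg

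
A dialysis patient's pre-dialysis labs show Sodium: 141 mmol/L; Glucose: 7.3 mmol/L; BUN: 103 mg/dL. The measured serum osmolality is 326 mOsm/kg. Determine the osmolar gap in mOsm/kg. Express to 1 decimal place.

-0.1 mOsm/kg

Calculated osmolality = 2·Na + glucose + BUN/2.8
= 2·141 + 7.3 + 103/2.8
= 282 + 7.30 + 36.79
= 326.09 mOsm/kg ≈ 326.1 mOsm/kg
Osmolar gap = measured − calculated = 326 − 326.1 = -0.1 mOsm/kg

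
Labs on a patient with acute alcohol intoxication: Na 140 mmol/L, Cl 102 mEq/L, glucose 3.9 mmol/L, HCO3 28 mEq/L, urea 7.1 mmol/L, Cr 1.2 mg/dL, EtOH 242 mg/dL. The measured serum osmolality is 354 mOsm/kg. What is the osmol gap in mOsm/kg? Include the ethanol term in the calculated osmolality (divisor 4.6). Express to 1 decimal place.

10.4 mOsm/kg

Calculated osmolality = 2·Na + glucose + urea + ethanol/4.6
= 2·140 + 3.9 + 7.1 + 242/4.6
= 280 + 3.90 + 7.10 + 52.61
= 343.61 mOsm/kg ≈ 343.6 mOsm/kg
Osmolar gap = measured − calculated = 354 − 343.6 = 10.4 mOsm/kg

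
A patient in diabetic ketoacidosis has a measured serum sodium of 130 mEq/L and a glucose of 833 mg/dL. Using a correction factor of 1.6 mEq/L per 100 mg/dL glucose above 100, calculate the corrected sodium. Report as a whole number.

Corrected Na = measured Na + 1.6 · (glucose − 100)/100
= 130 + 1.6 · (833 − 100)/100
= 130 + 11.7
= 141.7 mEq/L

142 mEq/L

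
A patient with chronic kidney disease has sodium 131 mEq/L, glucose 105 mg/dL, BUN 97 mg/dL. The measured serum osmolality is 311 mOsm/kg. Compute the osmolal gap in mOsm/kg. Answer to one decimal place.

8.5 mOsm/kg

Calculated osmolality = 2·Na + glucose/18 + BUN/2.8
= 2·131 + 105/18 + 97/2.8
= 262 + 5.83 + 34.64
= 302.47 mOsm/kg ≈ 302.5 mOsm/kg
Osmolar gap = measured − calculated = 311 − 302.5 = 8.5 mOsm/kg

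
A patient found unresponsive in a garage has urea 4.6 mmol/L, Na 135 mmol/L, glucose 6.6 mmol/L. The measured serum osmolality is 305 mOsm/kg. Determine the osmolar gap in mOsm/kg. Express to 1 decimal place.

Calculated osmolality = 2·Na + glucose + urea
= 2·135 + 6.6 + 4.6
= 270 + 6.60 + 4.60
= 281.2 mOsm/kg ≈ 281.2 mOsm/kg
Osmolar gap = measured − calculated = 305 − 281.2 = 23.8 mOsm/kg

23.8 mOsm/kg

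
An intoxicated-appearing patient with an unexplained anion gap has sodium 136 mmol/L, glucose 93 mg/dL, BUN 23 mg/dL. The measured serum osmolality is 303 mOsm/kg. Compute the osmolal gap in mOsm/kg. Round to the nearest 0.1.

Calculated osmolality = 2·Na + glucose/18 + BUN/2.8
= 2·136 + 93/18 + 23/2.8
= 272 + 5.17 + 8.21
= 285.38 mOsm/kg ≈ 285.4 mOsm/kg
Osmolar gap = measured − calculated = 303 − 285.4 = 17.6 mOsm/kg

17.6 mOsm/kg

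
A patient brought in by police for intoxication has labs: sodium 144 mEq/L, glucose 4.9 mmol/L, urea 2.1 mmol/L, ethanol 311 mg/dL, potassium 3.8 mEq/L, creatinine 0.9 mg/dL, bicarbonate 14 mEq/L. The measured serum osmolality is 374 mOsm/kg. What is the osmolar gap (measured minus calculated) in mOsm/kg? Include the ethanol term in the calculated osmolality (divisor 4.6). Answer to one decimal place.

11.4 mOsm/kg

Calculated osmolality = 2·Na + glucose + urea + ethanol/4.6
= 2·144 + 4.9 + 2.1 + 311/4.6
= 288 + 4.90 + 2.10 + 67.61
= 362.61 mOsm/kg ≈ 362.6 mOsm/kg
Osmolar gap = measured − calculated = 374 − 362.6 = 11.4 mOsm/kg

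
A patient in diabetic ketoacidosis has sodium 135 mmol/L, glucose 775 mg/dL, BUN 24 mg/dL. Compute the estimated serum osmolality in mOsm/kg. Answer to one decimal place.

321.6 mOsm/kg

Calculated osmolality = 2·Na + glucose/18 + BUN/2.8
= 2·135 + 775/18 + 24/2.8
= 270 + 43.06 + 8.57
= 321.63 mOsm/kg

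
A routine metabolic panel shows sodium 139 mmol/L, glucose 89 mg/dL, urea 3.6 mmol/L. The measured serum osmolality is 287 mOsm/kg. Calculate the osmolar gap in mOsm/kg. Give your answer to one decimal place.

Calculated osmolality = 2·Na + glucose/18 + urea
= 2·139 + 89/18 + 3.6
= 278 + 4.94 + 3.60
= 286.54 mOsm/kg ≈ 286.5 mOsm/kg
Osmolar gap = measured − calculated = 287 − 286.5 = 0.5 mOsm/kg

0.5 mOsm/kg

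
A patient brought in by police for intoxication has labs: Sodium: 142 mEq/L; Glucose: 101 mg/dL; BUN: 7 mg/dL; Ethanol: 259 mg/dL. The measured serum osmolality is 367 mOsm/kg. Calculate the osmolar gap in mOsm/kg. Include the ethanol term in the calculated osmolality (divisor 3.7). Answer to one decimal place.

Calculated osmolality = 2·Na + glucose/18 + BUN/2.8 + ethanol/3.7
= 2·142 + 101/18 + 7/2.8 + 259/3.7
= 284 + 5.61 + 2.50 + 70
= 362.11 mOsm/kg ≈ 362.1 mOsm/kg
Osmolar gap = measured − calculated = 367 − 362.1 = 4.9 mOsm/kg

4.9 mOsm/kg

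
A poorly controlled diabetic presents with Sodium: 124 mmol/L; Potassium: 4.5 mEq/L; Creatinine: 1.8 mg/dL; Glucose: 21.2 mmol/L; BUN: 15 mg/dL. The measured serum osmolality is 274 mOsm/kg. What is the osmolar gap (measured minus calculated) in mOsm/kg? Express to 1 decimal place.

Calculated osmolality = 2·Na + glucose + BUN/2.8
= 2·124 + 21.2 + 15/2.8
= 248 + 21.20 + 5.36
= 274.56 mOsm/kg ≈ 274.6 mOsm/kg
Osmolar gap = measured − calculated = 274 − 274.6 = -0.6 mOsm/kg

-0.6 mOsm/kg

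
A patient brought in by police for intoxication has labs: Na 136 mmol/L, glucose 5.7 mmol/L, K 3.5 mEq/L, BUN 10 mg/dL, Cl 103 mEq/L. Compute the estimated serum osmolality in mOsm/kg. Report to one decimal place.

Calculated osmolality = 2·Na + glucose + BUN/2.8
= 2·136 + 5.7 + 10/2.8
= 272 + 5.70 + 3.57
= 281.27 mOsm/kg

281.3 mOsm/kg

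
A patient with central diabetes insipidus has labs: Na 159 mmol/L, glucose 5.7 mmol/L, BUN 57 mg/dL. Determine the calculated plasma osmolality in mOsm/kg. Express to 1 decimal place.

344.1 mOsm/kg

Calculated osmolality = 2·Na + glucose + BUN/2.8
= 2·159 + 5.7 + 57/2.8
= 318 + 5.70 + 20.36
= 344.06 mOsm/kg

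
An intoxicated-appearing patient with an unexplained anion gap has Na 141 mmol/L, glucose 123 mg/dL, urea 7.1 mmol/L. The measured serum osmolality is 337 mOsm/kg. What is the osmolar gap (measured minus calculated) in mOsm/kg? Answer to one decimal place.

41.1 mOsm/kg

Calculated osmolality = 2·Na + glucose/18 + urea
= 2·141 + 123/18 + 7.1
= 282 + 6.83 + 7.10
= 295.93 mOsm/kg ≈ 295.9 mOsm/kg
Osmolar gap = measured − calculated = 337 − 295.9 = 41.1 mOsm/kg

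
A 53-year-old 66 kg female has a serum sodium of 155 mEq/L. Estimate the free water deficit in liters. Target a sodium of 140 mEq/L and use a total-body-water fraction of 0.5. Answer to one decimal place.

TBW = 0.5 · 66 = 33 L
Free water deficit = TBW · (Na/140 − 1)
= 33 · (155/140 − 1)
= 33 · 0.1071
= 3.53 L

3.5 L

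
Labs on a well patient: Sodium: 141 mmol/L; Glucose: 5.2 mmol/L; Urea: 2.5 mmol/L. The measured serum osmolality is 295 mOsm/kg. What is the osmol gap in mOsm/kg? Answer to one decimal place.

5.3 mOsm/kg

Calculated osmolality = 2·Na + glucose + urea
= 2·141 + 5.2 + 2.5
= 282 + 5.20 + 2.50
= 289.7 mOsm/kg ≈ 289.7 mOsm/kg
Osmolar gap = measured − calculated = 295 − 289.7 = 5.3 mOsm/kg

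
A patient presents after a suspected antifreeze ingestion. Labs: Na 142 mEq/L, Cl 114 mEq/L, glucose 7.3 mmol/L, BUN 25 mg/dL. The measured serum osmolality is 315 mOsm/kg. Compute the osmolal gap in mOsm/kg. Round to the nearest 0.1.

14.8 mOsm/kg

Calculated osmolality = 2·Na + glucose + BUN/2.8
= 2·142 + 7.3 + 25/2.8
= 284 + 7.30 + 8.93
= 300.23 mOsm/kg ≈ 300.2 mOsm/kg
Osmolar gap = measured − calculated = 315 − 300.2 = 14.8 mOsm/kg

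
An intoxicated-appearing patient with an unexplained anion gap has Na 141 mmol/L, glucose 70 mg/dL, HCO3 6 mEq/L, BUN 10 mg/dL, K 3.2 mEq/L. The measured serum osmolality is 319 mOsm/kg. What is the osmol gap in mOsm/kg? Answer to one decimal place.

29.5 mOsm/kg

Calculated osmolality = 2·Na + glucose/18 + BUN/2.8
= 2·141 + 70/18 + 10/2.8
= 282 + 3.89 + 3.57
= 289.46 mOsm/kg ≈ 289.5 mOsm/kg
Osmolar gap = measured − calculated = 319 − 289.5 = 29.5 mOsm/kg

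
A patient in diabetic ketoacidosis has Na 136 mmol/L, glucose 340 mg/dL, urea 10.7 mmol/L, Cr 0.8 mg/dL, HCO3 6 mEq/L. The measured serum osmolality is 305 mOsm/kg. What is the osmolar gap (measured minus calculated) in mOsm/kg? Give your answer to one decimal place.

Calculated osmolality = 2·Na + glucose/18 + urea
= 2·136 + 340/18 + 10.7
= 272 + 18.89 + 10.70
= 301.59 mOsm/kg ≈ 301.6 mOsm/kg
Osmolar gap = measured − calculated = 305 − 301.6 = 3.4 mOsm/kg

3.4 mOsm/kg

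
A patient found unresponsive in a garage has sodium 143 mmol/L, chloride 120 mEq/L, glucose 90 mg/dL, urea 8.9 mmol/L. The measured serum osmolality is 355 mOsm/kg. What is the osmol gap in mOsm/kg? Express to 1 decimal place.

Calculated osmolality = 2·Na + glucose/18 + urea
= 2·143 + 90/18 + 8.9
= 286 + 5 + 8.90
= 299.9 mOsm/kg ≈ 299.9 mOsm/kg
Osmolar gap = measured − calculated = 355 − 299.9 = 55.1 mOsm/kg

55.1 mOsm/kg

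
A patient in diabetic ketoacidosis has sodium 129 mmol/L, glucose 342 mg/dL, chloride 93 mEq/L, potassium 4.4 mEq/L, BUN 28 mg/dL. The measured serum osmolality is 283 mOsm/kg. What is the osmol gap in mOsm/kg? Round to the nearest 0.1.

-4.0 mOsm/kg

Calculated osmolality = 2·Na + glucose/18 + BUN/2.8
= 2·129 + 342/18 + 28/2.8
= 258 + 19 + 10
= 287 mOsm/kg ≈ 287.0 mOsm/kg
Osmolar gap = measured − calculated = 283 − 287.0 = -4.0 mOsm/kg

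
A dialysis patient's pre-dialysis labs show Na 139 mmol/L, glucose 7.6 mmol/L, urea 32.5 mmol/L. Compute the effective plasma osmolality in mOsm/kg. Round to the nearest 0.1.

Effective osmolality excludes urea (freely permeant across cell membranes):
2·Na + glucose
= 2·139 + 7.6
= 278 + 7.6
= 285.6 mOsm/kg

285.6 mOsm/kg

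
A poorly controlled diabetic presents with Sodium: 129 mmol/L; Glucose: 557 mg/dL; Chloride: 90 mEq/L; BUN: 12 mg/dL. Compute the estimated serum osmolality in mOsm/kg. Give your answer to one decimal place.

293.2 mOsm/kg

Calculated osmolality = 2·Na + glucose/18 + BUN/2.8
= 2·129 + 557/18 + 12/2.8
= 258 + 30.94 + 4.29
= 293.23 mOsm/kg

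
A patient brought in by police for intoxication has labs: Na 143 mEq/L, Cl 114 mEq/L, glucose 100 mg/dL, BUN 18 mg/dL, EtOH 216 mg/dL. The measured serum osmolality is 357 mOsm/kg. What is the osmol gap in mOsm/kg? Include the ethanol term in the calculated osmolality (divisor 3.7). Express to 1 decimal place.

Calculated osmolality = 2·Na + glucose/18 + BUN/2.8 + ethanol/3.7
= 2·143 + 100/18 + 18/2.8 + 216/3.7
= 286 + 5.56 + 6.43 + 58.38
= 356.37 mOsm/kg ≈ 356.4 mOsm/kg
Osmolar gap = measured − calculated = 357 − 356.4 = 0.6 mOsm/kg

0.6 mOsm/kg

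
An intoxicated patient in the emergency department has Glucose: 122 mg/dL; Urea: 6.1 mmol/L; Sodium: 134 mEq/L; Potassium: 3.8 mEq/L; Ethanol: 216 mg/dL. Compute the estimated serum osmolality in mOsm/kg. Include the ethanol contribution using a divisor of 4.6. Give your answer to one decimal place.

327.8 mOsm/kg

Calculated osmolality = 2·Na + glucose/18 + urea + ethanol/4.6
= 2·134 + 122/18 + 6.1 + 216/4.6
= 268 + 6.78 + 6.10 + 46.96
= 327.84 mOsm/kg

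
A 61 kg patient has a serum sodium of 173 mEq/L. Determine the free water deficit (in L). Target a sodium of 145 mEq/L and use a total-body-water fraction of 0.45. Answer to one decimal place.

5.3 L

TBW = 0.45 · 61 = 27.45 L
Free water deficit = TBW · (Na/145 − 1)
= 27.45 · (173/145 − 1)
= 27.45 · 0.1931
= 5.3 L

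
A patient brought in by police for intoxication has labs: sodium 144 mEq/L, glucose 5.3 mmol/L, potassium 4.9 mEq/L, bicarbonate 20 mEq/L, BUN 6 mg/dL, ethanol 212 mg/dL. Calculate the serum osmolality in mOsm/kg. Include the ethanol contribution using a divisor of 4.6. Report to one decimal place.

341.5 mOsm/kg

Calculated osmolality = 2·Na + glucose + BUN/2.8 + ethanol/4.6
= 2·144 + 5.3 + 6/2.8 + 212/4.6
= 288 + 5.30 + 2.14 + 46.09
= 341.53 mOsm/kg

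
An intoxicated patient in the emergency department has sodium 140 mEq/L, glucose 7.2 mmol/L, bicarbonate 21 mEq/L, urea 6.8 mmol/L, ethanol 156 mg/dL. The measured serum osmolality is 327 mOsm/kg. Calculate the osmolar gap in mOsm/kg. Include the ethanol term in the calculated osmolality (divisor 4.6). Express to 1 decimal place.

Calculated osmolality = 2·Na + glucose + urea + ethanol/4.6
= 2·140 + 7.2 + 6.8 + 156/4.6
= 280 + 7.20 + 6.80 + 33.91
= 327.91 mOsm/kg ≈ 327.9 mOsm/kg
Osmolar gap = measured − calculated = 327 − 327.9 = -0.9 mOsm/kg

-0.9 mOsm/kg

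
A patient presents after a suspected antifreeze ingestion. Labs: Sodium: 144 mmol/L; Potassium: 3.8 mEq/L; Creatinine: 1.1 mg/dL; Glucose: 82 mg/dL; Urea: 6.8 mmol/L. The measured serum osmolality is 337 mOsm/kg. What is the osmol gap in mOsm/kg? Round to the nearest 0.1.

37.6 mOsm/kg

Calculated osmolality = 2·Na + glucose/18 + urea
= 2·144 + 82/18 + 6.8
= 288 + 4.56 + 6.80
= 299.36 mOsm/kg ≈ 299.4 mOsm/kg
Osmolar gap = measured − calculated = 337 − 299.4 = 37.6 mOsm/kg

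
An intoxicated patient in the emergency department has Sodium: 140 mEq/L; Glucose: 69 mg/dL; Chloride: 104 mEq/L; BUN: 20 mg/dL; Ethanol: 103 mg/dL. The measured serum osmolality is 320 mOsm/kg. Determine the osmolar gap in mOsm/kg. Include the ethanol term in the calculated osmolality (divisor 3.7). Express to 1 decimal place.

1.2 mOsm/kg

Calculated osmolality = 2·Na + glucose/18 + BUN/2.8 + ethanol/3.7
= 2·140 + 69/18 + 20/2.8 + 103/3.7
= 280 + 3.83 + 7.14 + 27.84
= 318.81 mOsm/kg ≈ 318.8 mOsm/kg
Osmolar gap = measured − calculated = 320 − 318.8 = 1.2 mOsm/kg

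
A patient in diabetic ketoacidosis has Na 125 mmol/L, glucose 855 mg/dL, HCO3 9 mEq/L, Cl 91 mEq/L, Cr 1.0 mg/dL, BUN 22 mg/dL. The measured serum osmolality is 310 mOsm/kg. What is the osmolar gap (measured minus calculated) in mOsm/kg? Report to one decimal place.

Calculated osmolality = 2·Na + glucose/18 + BUN/2.8
= 2·125 + 855/18 + 22/2.8
= 250 + 47.50 + 7.86
= 305.36 mOsm/kg ≈ 305.4 mOsm/kg
Osmolar gap = measured − calculated = 310 − 305.4 = 4.6 mOsm/kg

4.6 mOsm/kg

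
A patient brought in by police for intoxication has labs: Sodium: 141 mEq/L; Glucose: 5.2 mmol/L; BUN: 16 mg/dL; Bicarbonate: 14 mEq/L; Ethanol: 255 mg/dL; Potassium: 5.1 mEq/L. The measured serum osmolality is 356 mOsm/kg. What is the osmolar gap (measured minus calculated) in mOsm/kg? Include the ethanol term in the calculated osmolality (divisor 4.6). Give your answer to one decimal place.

Calculated osmolality = 2·Na + glucose + BUN/2.8 + ethanol/4.6
= 2·141 + 5.2 + 16/2.8 + 255/4.6
= 282 + 5.20 + 5.71 + 55.43
= 348.34 mOsm/kg ≈ 348.3 mOsm/kg
Osmolar gap = measured − calculated = 356 − 348.3 = 7.7 mOsm/kg

7.7 mOsm/kg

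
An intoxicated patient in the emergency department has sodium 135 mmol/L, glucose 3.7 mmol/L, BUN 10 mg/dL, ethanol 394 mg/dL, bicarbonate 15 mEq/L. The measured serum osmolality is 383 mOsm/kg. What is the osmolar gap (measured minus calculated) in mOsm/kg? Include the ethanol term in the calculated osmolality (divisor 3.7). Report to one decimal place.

Calculated osmolality = 2·Na + glucose + BUN/2.8 + ethanol/3.7
= 2·135 + 3.7 + 10/2.8 + 394/3.7
= 270 + 3.70 + 3.57 + 106.49
= 383.76 mOsm/kg ≈ 383.8 mOsm/kg
Osmolar gap = measured − calculated = 383 − 383.8 = -0.8 mOsm/kg

-0.8 mOsm/kg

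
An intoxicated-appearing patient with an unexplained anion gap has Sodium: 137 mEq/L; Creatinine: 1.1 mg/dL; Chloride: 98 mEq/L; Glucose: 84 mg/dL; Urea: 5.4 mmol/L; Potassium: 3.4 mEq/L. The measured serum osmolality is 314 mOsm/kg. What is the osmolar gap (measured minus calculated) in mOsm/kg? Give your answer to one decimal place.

Calculated osmolality = 2·Na + glucose/18 + urea
= 2·137 + 84/18 + 5.4
= 274 + 4.67 + 5.40
= 284.07 mOsm/kg ≈ 284.1 mOsm/kg
Osmolar gap = measured − calculated = 314 − 284.1 = 29.9 mOsm/kg

29.9 mOsm/kg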